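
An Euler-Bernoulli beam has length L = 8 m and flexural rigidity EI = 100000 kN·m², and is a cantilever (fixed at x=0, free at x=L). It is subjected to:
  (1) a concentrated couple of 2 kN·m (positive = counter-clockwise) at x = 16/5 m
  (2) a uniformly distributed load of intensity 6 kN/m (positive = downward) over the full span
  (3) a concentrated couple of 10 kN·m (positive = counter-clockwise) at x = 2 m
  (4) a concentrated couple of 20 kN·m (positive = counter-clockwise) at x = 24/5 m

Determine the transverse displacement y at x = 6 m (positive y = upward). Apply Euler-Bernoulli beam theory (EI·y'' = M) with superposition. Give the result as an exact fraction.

Load 1 — applied couple M₀=2 kN·m at a=16/5 m (b=L-a=24/5):
  y_1 = M₀a(2x-a)/(2EI)  [x>a] = 2·(16/5)·(2·6-(16/5))/(2·100000) = 22/78125 m
Load 2 — uniform load w=6 kN/m over full span:
  y_2 = -wx²(x²-4Lx+6L²)/(24EI) = -6·6²·(6²-4·8·6+6·8²)/(24·100000) = -513/25000 m
Load 3 — applied couple M₀=10 kN·m at a=2 m (b=L-a=6):
  y_3 = M₀a(2x-a)/(2EI)  [x>a] = 10·2·(2·6-2)/(2·100000) = 1/1000 m
Load 4 — applied couple M₀=20 kN·m at a=24/5 m (b=L-a=16/5):
  y_4 = M₀a(2x-a)/(2EI)  [x>a] = 20·(24/5)·(2·6-(24/5))/(2·100000) = 54/15625 m
Superposition: y = Σ y_i = -1233/78125 m ≈ -0.015782 m

y(6) = -1233/78125 m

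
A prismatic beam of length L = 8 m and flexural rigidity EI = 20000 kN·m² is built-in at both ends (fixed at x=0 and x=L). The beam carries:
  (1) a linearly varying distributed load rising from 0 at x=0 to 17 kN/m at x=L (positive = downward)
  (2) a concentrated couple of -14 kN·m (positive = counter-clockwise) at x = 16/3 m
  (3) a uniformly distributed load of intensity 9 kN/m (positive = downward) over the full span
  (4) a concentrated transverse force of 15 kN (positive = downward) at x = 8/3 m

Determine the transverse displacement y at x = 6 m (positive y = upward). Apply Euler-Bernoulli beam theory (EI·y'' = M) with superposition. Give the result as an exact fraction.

Load 1 — triangular load w₀=17 kN/m (0→w₀ over full span):
  y_1 = -w₀x²(L-x)²(x+2L)/(120LEI) = -17·6²·(8-6)²·(6+2·8)/(120·8·20000) = -561/200000 m
Load 2 — applied couple M₀=-14 kN·m at a=16/3 m (b=L-a=8/3):
  y_2 = (R_Ax³/6 - M_Ax²/2 - M₀(x-a)²/2)/EI  [x>a] with R_A=-7/3, M_A=-14/3 = ((-7/3)·6³/6 - (-14/3)·6²/2 - (-14)·(6-(16/3))²/2)/20000 = 7/45000 m
Load 3 — uniform load w=9 kN/m over full span:
  y_3 = -wx²(L-x)²/(24EI) = -9·6²·(8-6)²/(24·20000) = -27/10000 m
Load 4 — point force P=15 kN at a=8/3 m (b=L-a=16/3):
  y_4 = -Pa²(L-x)²(3bL-(3b+a)(L-x))/(6L³EI)  [x>a] = -15·(8/3)²·(8-6)²·(3·(16/3)·8-(3·(16/3)+(8/3))·(8-6))/(6·8³·20000) = -17/27000 m
Superposition: y = Σ y_i = -32287/5400000 m ≈ -0.005979 m

y(6) = -32287/5400000 m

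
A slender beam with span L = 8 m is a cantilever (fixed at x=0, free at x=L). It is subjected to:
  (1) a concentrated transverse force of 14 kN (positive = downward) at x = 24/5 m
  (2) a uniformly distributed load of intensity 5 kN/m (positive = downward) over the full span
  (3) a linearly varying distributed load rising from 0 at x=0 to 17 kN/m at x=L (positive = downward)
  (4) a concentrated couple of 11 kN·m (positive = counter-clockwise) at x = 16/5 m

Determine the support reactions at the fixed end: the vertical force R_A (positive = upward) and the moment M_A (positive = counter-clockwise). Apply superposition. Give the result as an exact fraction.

R_A = 122 kN, M_A = 8683/15 kN·m

Load 1 — point force P=14 kN at a=24/5 m (b=L-a=16/5):
  R_A = P = 14 kN
  M_A = Pa = 14·(24/5) = 336/5 kN·m
Load 2 — uniform load w=5 kN/m over full span:
  R_A = wL = 5·8 = 40 kN
  M_A = wL²/2 = 5·8²/2 = 160 kN·m
Load 3 — triangular load w₀=17 kN/m (0→w₀ over full span):
  R_A = w₀L/2 = 17·8/2 = 68 kN
  M_A = w₀L²/3 = 17·8²/3 = 1088/3 kN·m
Load 4 — applied couple M₀=11 kN·m at a=16/5 m (b=L-a=24/5):
  R_A = 0 kN
  M_A = -M₀ = -11 kN·m
Superposition: R_A = 122 kN, M_A = 8683/15 kN·m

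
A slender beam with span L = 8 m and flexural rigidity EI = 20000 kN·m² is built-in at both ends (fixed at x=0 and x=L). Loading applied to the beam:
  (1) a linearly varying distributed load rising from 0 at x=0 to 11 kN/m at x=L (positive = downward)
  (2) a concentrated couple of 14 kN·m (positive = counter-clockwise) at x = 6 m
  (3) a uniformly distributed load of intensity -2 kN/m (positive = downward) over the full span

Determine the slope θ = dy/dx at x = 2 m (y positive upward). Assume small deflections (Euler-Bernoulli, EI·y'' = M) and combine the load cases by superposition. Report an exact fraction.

θ(2) = -1461/1600000 rad

Load 1 — triangular load w₀=11 kN/m (0→w₀ over full span):
  θ_1 = -w₀(2x(L-x)(L-2x)(x+2L)+x²(L-x)²)/(120LEI) = -11·(2·2·(8-2)·(8-2·2)·(2+2·8)+2²·(8-2)²)/(120·8·20000) = -429/400000 rad
Load 2 — applied couple M₀=14 kN·m at a=6 m (b=L-a=2):
  θ_2 = (R_Ax²/2 - M_Ax)/EI  [x≤a] with R_A=63/32, M_A=35/8 = ((63/32)·2²/2 - (35/8)·2)/20000 = -77/320000 rad
Load 3 — uniform load w=-2 kN/m over full span:
  θ_3 = -wx(L-x)(L-2x)/(12EI) = -(-2)·2·(8-2)·(8-2·2)/(12·20000) = 1/2500 rad
Superposition: θ = Σ θ_i = -1461/1600000 rad ≈ -0.000913 rad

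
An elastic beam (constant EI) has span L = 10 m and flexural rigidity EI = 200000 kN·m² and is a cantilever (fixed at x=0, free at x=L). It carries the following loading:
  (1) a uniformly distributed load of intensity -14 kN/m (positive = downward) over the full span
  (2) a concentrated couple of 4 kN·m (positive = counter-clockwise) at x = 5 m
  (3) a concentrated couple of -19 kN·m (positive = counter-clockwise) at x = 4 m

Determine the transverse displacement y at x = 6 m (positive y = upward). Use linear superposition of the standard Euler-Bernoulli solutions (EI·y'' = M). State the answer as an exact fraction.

y(6) = 4041/100000 m

Load 1 — uniform load w=-14 kN/m over full span:
  y_1 = -wx²(x²-4Lx+6L²)/(24EI) = -(-14)·6²·(6²-4·10·6+6·10²)/(24·200000) = 2079/50000 m
Load 2 — applied couple M₀=4 kN·m at a=5 m (b=L-a=5):
  y_2 = M₀a(2x-a)/(2EI)  [x>a] = 4·5·(2·6-5)/(2·200000) = 7/20000 m
Load 3 — applied couple M₀=-19 kN·m at a=4 m (b=L-a=6):
  y_3 = M₀a(2x-a)/(2EI)  [x>a] = (-19)·4·(2·6-4)/(2·200000) = -19/12500 m
Superposition: y = Σ y_i = 4041/100000 m ≈ 0.040410 m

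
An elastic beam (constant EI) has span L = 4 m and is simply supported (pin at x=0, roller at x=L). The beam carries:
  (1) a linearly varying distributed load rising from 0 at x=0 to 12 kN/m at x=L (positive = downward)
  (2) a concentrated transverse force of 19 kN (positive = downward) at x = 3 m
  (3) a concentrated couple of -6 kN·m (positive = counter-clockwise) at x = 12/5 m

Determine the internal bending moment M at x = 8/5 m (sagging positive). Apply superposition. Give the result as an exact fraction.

Load 1 — triangular load w₀=12 kN/m (0→w₀ over full span):
  M_1 = w₀Lx/6 - w₀x³/(6L) = 12·4·(8/5)/6 - 12·(8/5)³/(6·4) = 1344/125 kN·m
Load 2 — point force P=19 kN at a=3 m (b=L-a=1):
  M_2 = Pbx/L  [x≤a] = 19·1·(8/5)/4 = 38/5 kN·m
Load 3 — applied couple M₀=-6 kN·m at a=12/5 m (b=L-a=8/5):
  M_3 = M₀x/L  [x≤a] = (-6)·(8/5)/4 = -12/5 kN·m
Superposition: M = Σ M_i = 1994/125 kN·m ≈ 15.952000 kN·m

M(8/5) = 1994/125 kN·m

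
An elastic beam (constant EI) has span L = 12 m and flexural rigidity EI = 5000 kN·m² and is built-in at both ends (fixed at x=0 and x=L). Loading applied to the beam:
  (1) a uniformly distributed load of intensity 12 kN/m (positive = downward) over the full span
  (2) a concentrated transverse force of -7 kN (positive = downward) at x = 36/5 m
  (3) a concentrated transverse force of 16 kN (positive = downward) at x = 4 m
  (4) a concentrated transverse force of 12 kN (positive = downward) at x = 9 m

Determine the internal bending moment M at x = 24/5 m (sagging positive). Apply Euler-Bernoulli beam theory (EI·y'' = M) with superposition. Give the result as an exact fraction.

Load 1 — uniform load w=12 kN/m over full span:
  M_1 = wLx/2 - wL²/12 - wx²/2 = 12·12·(24/5)/2 - 12·12²/12 - 12·(24/5)²/2 = 1584/25 kN·m
Load 2 — point force P=-7 kN at a=36/5 m (b=L-a=24/5):
  M_2 = Pb²(3a+b)x/L³ - Pab²/L²  [x≤a] = (-7)·(24/5)²·(3·(36/5)+(24/5))·(24/5)/12³ - (-7)·(36/5)·(24/5)²/12² = -2352/625 kN·m
Load 3 — point force P=16 kN at a=4 m (b=L-a=8):
  M_3 = Pa²(a+3b)(L-x)/L³ - Pa²b/L²  [x>a] = 16·4²·(4+3·8)·(12-(24/5))/12³ - 16·4²·8/12² = 704/45 kN·m
Load 4 — point force P=12 kN at a=9 m (b=L-a=3):
  M_4 = Pb²(3a+b)x/L³ - Pab²/L²  [x≤a] = 12·3²·(3·9+3)·(24/5)/12³ - 12·9·3²/12² = 9/4 kN·m
Superposition: M = Σ M_i = 1743553/22500 kN·m ≈ 77.491244 kN·m

M(24/5) = 1743553/22500 kN·m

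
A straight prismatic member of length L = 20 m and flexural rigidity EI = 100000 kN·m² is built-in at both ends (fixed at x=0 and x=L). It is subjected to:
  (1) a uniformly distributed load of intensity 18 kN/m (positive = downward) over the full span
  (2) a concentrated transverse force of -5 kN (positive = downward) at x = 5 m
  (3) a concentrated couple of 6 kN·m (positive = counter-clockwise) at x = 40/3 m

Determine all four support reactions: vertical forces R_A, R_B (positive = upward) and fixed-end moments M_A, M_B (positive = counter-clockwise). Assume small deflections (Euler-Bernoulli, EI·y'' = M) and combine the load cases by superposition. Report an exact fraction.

Load 1 — uniform load w=18 kN/m over full span:
  R_A = wL/2 = 18·20/2 = 180 kN
  M_A = wL²/12 = 18·20²/12 = 600 kN·m
  R_B = wL/2 = 18·20/2 = 180 kN
  M_B = -wL²/12 = -18·20²/12 = -600 kN·m
Load 2 — point force P=-5 kN at a=5 m (b=L-a=15):
  R_A = Pb²(3a+b)/L³ = (-5)·15²·(3·5+15)/20³ = -135/32 kN
  M_A = Pab²/L² = (-5)·5·15²/20² = -225/16 kN·m
  R_B = Pa²(a+3b)/L³ = (-5)·5²·(5+3·15)/20³ = -25/32 kN
  M_B = -Pa²b/L² = -(-5)·5²·15/20² = 75/16 kN·m
Load 3 — applied couple M₀=6 kN·m at a=40/3 m (b=L-a=20/3):
  R_A = 6M₀ab/L³ = 6·6·(40/3)·(20/3)/20³ = 2/5 kN
  M_A = M₀b(2a-b)/L² = 6·(20/3)·(2·(40/3)-(20/3))/20² = 2 kN·m
  R_B = -6M₀ab/L³ = -6·6·(40/3)·(20/3)/20³ = -2/5 kN
  M_B = M₀a(2b-a)/L² = 6·(40/3)·(2·(20/3)-(40/3))/20² = 0 kN·m
Superposition: R_A = 28189/160 kN, M_A = 9407/16 kN·m, R_B = 28611/160 kN, M_B = -9525/16 kN·m

R_A = 28189/160 kN, M_A = 9407/16 kN·m, R_B = 28611/160 kN, M_B = -9525/16 kN·m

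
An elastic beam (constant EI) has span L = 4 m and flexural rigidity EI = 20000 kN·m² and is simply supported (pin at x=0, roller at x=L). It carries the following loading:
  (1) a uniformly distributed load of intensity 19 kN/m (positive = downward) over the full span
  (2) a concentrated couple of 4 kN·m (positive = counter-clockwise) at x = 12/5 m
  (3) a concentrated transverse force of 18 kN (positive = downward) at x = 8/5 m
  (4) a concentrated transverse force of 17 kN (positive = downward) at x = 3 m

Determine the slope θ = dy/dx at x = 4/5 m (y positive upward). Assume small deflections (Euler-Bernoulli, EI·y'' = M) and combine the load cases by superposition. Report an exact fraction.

θ(4/5) = -196307/60000000 rad

Load 1 — uniform load w=19 kN/m over full span:
  θ_1 = -w(L³-6Lx²+4x³)/(24EI) = -19·(4³-6·4·(4/5)²+4·(4/5)³)/(24·20000) = -627/312500 rad
Load 2 — applied couple M₀=4 kN·m at a=12/5 m (b=L-a=8/5):
  θ_2 = (M₀x²/(2L)+C₁)/EI  [x≤a] with C₁=M₀(3b²-L²)/(6L)=-104/75 = (4·(4/5)²/(2·4)+(-104/75))/20000 = -1/18750 rad
Load 3 — point force P=18 kN at a=8/5 m (b=L-a=12/5):
  θ_3 = -Pb(L²-b²-3x²)/(6LEI)  [x≤a] = -18·(12/5)·(4²-(12/5)²-3·(4/5)²)/(6·4·20000) = -117/156250 rad
Load 4 — point force P=17 kN at a=3 m (b=L-a=1):
  θ_4 = -Pb(L²-b²-3x²)/(6LEI)  [x≤a] = -17·1·(4²-1²-3·(4/5)²)/(6·4·20000) = -1853/4000000 rad
Superposition: θ = Σ θ_i = -196307/60000000 rad ≈ -0.003272 rad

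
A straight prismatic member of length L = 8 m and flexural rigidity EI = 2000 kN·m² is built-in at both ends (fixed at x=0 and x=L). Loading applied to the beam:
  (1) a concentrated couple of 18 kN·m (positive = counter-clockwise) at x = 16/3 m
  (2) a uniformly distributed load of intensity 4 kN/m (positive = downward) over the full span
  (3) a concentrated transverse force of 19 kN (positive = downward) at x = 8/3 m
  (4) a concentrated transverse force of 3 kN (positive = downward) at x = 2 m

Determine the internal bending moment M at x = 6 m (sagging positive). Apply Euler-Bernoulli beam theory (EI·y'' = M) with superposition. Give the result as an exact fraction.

Load 1 — applied couple M₀=18 kN·m at a=16/3 m (b=L-a=8/3):
  M_1 = R_Ax - M_A - M₀  [x>a] with R_A=3, M_A=6 = 3·6 - 6 - 18 = -6 kN·m
Load 2 — uniform load w=4 kN/m over full span:
  M_2 = wLx/2 - wL²/12 - wx²/2 = 4·8·6/2 - 4·8²/12 - 4·6²/2 = 8/3 kN·m
Load 3 — point force P=19 kN at a=8/3 m (b=L-a=16/3):
  M_3 = Pa²(a+3b)(L-x)/L³ - Pa²b/L²  [x>a] = 19·(8/3)²·((8/3)+3·(16/3))·(8-6)/8³ - 19·(8/3)²·(16/3)/8² = -38/27 kN·m
Load 4 — point force P=3 kN at a=2 m (b=L-a=6):
  M_4 = Pa²(a+3b)(L-x)/L³ - Pa²b/L²  [x>a] = 3·2²·(2+3·6)·(8-6)/8³ - 3·2²·6/8² = -3/16 kN·m
Superposition: M = Σ M_i = -2129/432 kN·m ≈ -4.928241 kN·m

M(6) = -2129/432 kN·m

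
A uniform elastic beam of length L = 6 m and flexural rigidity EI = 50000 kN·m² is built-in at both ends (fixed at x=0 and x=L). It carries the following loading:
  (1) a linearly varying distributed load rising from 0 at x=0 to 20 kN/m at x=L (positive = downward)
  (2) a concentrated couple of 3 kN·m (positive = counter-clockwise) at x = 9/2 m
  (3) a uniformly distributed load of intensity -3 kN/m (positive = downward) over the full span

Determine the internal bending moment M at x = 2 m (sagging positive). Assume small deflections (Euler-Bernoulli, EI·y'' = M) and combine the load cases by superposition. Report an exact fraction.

M(2) = 683/144 kN·m

Load 1 — triangular load w₀=20 kN/m (0→w₀ over full span):
  M_1 = 3w₀Lx/20 - w₀L²/30 - w₀x³/(6L) = 3·20·6·2/20 - 20·6²/30 - 20·2³/(6·6) = 68/9 kN·m
Load 2 — applied couple M₀=3 kN·m at a=9/2 m (b=L-a=3/2):
  M_2 = R_Ax - M_A  [x≤a] with R_A=9/16, M_A=15/16 = (9/16)·2 - (15/16) = 3/16 kN·m
Load 3 — uniform load w=-3 kN/m over full span:
  M_3 = wLx/2 - wL²/12 - wx²/2 = (-3)·6·2/2 - (-3)·6²/12 - (-3)·2²/2 = -3 kN·m
Superposition: M = Σ M_i = 683/144 kN·m ≈ 4.743056 kN·m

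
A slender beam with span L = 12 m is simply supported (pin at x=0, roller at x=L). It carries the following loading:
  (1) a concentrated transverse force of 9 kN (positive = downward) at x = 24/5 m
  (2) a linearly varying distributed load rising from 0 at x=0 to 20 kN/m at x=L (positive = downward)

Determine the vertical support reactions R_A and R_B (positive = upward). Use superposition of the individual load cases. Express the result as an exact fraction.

Load 1 — point force P=9 kN at a=24/5 m (b=L-a=36/5):
  R_A = Pb/L = 9·(36/5)/12 = 27/5 kN
  R_B = Pa/L = 9·(24/5)/12 = 18/5 kN
Load 2 — triangular load w₀=20 kN/m (0→w₀ over full span):
  R_A = w₀L/6 = 20·12/6 = 40 kN
  R_B = w₀L/3 = 20·12/3 = 80 kN
Superposition: R_A = 227/5 kN, R_B = 418/5 kN

R_A = 227/5 kN, R_B = 418/5 kN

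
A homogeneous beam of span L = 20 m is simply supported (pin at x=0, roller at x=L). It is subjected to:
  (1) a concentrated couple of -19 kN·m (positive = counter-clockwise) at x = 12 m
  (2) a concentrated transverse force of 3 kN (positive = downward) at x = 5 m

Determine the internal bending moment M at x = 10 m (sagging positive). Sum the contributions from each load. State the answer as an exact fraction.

Load 1 — applied couple M₀=-19 kN·m at a=12 m (b=L-a=8):
  M_1 = M₀x/L  [x≤a] = (-19)·10/20 = -19/2 kN·m
Load 2 — point force P=3 kN at a=5 m (b=L-a=15):
  M_2 = Pa(L-x)/L  [x>a] = 3·5·(20-10)/20 = 15/2 kN·m
Superposition: M = Σ M_i = -2 kN·m ≈ -2.000000 kN·m

M(10) = -2 kN·m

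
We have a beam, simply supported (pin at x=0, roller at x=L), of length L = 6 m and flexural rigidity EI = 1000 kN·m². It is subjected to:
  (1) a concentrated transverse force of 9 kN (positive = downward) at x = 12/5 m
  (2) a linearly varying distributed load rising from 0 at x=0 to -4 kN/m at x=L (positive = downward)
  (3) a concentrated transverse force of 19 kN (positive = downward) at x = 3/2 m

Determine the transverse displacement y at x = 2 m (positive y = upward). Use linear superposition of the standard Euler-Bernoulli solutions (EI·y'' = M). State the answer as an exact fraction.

Load 1 — point force P=9 kN at a=12/5 m (b=L-a=18/5):
  y_1 = -Pbx(L²-b²-x²)/(6LEI)  [x≤a] = -9·(18/5)·2·(6²-(18/5)²-2²)/(6·6·1000) = -1071/31250 m
Load 2 — triangular load w₀=-4 kN/m (0→w₀ over full span):
  y_2 = -w₀x(7L⁴-10L²x²+3x⁴)/(360LEI) = -(-4)·2·(7·6⁴-10·6²·2²+3·2⁴)/(360·6·1000) = 32/1125 m
Load 3 — point force P=19 kN at a=3/2 m (b=L-a=9/2):
  y_3 = -Pa(L-x)(2Lx-a²-x²)/(6LEI)  [x>a] = -19·(3/2)·(6-2)·(2·6·2-(3/2)²-2²)/(6·6·1000) = -1349/24000 m
Superposition: y = Σ y_i = -558323/9000000 m ≈ -0.062036 m

y(2) = -558323/9000000 m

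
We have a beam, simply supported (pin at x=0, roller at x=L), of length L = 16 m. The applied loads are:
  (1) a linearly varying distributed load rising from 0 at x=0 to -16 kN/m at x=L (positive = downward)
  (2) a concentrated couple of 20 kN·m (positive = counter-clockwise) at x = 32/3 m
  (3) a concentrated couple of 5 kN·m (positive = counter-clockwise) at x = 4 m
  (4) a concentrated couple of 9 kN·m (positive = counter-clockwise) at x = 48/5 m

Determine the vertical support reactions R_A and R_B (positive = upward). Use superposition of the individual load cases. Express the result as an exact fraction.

R_A = -973/24 kN, R_B = -2099/24 kN

Load 1 — triangular load w₀=-16 kN/m (0→w₀ over full span):
  R_A = w₀L/6 = (-16)·16/6 = -128/3 kN
  R_B = w₀L/3 = (-16)·16/3 = -256/3 kN
Load 2 — applied couple M₀=20 kN·m at a=32/3 m (b=L-a=16/3):
  R_A = M₀/L = 20/16 = 5/4 kN
  R_B = -M₀/L = -20/16 = -5/4 kN
Load 3 — applied couple M₀=5 kN·m at a=4 m (b=L-a=12):
  R_A = M₀/L = 5/16 kN
  R_B = -M₀/L = -5/16 kN
Load 4 — applied couple M₀=9 kN·m at a=48/5 m (b=L-a=32/5):
  R_A = M₀/L = 9/16 kN
  R_B = -M₀/L = -9/16 kN
Superposition: R_A = -973/24 kN, R_B = -2099/24 kN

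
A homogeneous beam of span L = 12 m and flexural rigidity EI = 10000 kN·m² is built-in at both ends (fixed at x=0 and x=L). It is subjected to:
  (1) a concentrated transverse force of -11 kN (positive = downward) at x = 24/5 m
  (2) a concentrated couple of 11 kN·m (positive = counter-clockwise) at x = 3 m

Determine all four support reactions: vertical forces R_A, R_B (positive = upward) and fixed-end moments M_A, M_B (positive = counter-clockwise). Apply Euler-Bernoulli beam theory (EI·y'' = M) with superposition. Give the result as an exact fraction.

Load 1 — point force P=-11 kN at a=24/5 m (b=L-a=36/5):
  R_A = Pb²(3a+b)/L³ = (-11)·(36/5)²·(3·(24/5)+(36/5))/12³ = -891/125 kN
  M_A = Pab²/L² = (-11)·(24/5)·(36/5)²/12² = -2376/125 kN·m
  R_B = Pa²(a+3b)/L³ = (-11)·(24/5)²·((24/5)+3·(36/5))/12³ = -484/125 kN
  M_B = -Pa²b/L² = -(-11)·(24/5)²·(36/5)/12² = 1584/125 kN·m
Load 2 — applied couple M₀=11 kN·m at a=3 m (b=L-a=9):
  R_A = 6M₀ab/L³ = 6·11·3·9/12³ = 33/32 kN
  M_A = M₀b(2a-b)/L² = 11·9·(2·3-9)/12² = -33/16 kN·m
  R_B = -6M₀ab/L³ = -6·11·3·9/12³ = -33/32 kN
  M_B = M₀a(2b-a)/L² = 11·3·(2·9-3)/12² = 55/16 kN·m
Superposition: R_A = -24387/4000 kN, M_A = -42141/2000 kN·m, R_B = -19613/4000 kN, M_B = 32219/2000 kN·m

R_A = -24387/4000 kN, M_A = -42141/2000 kN·m, R_B = -19613/4000 kN, M_B = 32219/2000 kN·m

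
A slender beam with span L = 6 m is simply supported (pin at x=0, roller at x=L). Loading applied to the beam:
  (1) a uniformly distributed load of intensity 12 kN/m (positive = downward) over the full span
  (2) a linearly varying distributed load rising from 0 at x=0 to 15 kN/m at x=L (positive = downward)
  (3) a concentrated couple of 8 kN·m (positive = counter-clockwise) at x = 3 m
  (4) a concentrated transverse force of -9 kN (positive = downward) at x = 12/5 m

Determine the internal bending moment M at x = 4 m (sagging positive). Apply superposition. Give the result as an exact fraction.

Load 1 — uniform load w=12 kN/m over full span:
  M_1 = wx(L-x)/2 = 12·4·(6-4)/2 = 48 kN·m
Load 2 — triangular load w₀=15 kN/m (0→w₀ over full span):
  M_2 = w₀Lx/6 - w₀x³/(6L) = 15·6·4/6 - 15·4³/(6·6) = 100/3 kN·m
Load 3 — applied couple M₀=8 kN·m at a=3 m (b=L-a=3):
  M_3 = M₀x/L - M₀  [x>a] = 8·4/6 - 8 = -8/3 kN·m
Load 4 — point force P=-9 kN at a=12/5 m (b=L-a=18/5):
  M_4 = Pa(L-x)/L  [x>a] = (-9)·(12/5)·(6-4)/6 = -36/5 kN·m
Superposition: M = Σ M_i = 1072/15 kN·m ≈ 71.466667 kN·m

M(4) = 1072/15 kN·m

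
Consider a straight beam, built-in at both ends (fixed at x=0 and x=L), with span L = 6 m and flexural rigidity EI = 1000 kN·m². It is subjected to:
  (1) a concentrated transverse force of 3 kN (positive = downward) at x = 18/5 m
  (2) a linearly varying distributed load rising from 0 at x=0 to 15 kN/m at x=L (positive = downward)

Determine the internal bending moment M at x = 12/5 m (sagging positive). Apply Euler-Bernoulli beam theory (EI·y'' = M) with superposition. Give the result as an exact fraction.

M(12/5) = 5904/625 kN·m

Load 1 — point force P=3 kN at a=18/5 m (b=L-a=12/5):
  M_1 = Pb²(3a+b)x/L³ - Pab²/L²  [x≤a] = 3·(12/5)²·(3·(18/5)+(12/5))·(12/5)/6³ - 3·(18/5)·(12/5)²/6² = 504/625 kN·m
Load 2 — triangular load w₀=15 kN/m (0→w₀ over full span):
  M_2 = 3w₀Lx/20 - w₀L²/30 - w₀x³/(6L) = 3·15·6·(12/5)/20 - 15·6²/30 - 15·(12/5)³/(6·6) = 216/25 kN·m
Superposition: M = Σ M_i = 5904/625 kN·m ≈ 9.446400 kN·m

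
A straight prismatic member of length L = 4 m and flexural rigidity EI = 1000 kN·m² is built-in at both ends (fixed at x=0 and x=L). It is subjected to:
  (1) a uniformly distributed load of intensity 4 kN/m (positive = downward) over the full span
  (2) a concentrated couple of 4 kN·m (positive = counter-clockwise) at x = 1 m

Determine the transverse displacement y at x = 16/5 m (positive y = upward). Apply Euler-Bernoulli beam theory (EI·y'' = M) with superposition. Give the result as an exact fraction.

y(16/5) = -739/937500 m

Load 1 — uniform load w=4 kN/m over full span:
  y_1 = -wx²(L-x)²/(24EI) = -4·(16/5)²·(4-(16/5))²/(24·1000) = -256/234375 m
Load 2 — applied couple M₀=4 kN·m at a=1 m (b=L-a=3):
  y_2 = (R_Ax³/6 - M_Ax²/2 - M₀(x-a)²/2)/EI  [x>a] with R_A=9/8, M_A=-3/4 = ((9/8)·(16/5)³/6 - (-3/4)·(16/5)²/2 - 4·((16/5)-1)²/2)/1000 = 19/62500 m
Superposition: y = Σ y_i = -739/937500 m ≈ -0.000788 m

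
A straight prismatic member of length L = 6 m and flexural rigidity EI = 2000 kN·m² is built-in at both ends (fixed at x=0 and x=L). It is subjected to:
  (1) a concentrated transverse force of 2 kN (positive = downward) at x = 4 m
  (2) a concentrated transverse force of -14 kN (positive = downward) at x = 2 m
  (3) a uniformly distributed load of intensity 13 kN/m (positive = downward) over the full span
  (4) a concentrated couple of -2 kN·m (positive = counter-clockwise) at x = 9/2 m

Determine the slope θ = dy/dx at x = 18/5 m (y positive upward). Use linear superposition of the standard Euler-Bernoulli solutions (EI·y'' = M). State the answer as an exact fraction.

Load 1 — point force P=2 kN at a=4 m (b=L-a=2):
  θ_1 = -Pb²x(2aL-(3a+b)x)/(2L³EI)  [x≤a] = -2·2²·(18/5)·(2·4·6-(3·4+2)·(18/5))/(2·6³·2000) = 1/12500 rad
Load 2 — point force P=-14 kN at a=2 m (b=L-a=4):
  θ_2 = Pa²(L-x)(2bL-(3b+a)(L-x))/(2L³EI)  [x>a] = (-14)·2²·(6-(18/5))·(2·4·6-(3·4+2)·(6-(18/5)))/(2·6³·2000) = -7/3125 rad
Load 3 — uniform load w=13 kN/m over full span:
  θ_3 = -wx(L-x)(L-2x)/(12EI) = -13·(18/5)·(6-(18/5))·(6-2·(18/5))/(12·2000) = 351/62500 rad
Load 4 — applied couple M₀=-2 kN·m at a=9/2 m (b=L-a=3/2):
  θ_4 = (R_Ax²/2 - M_Ax)/EI  [x≤a] with R_A=-3/8, M_A=-5/8 = ((-3/8)·(18/5)²/2 - (-5/8)·(18/5))/2000 = -9/100000 rad
Superposition: θ = Σ θ_i = 1683/500000 rad ≈ 0.003366 rad

θ(18/5) = 1683/500000 rad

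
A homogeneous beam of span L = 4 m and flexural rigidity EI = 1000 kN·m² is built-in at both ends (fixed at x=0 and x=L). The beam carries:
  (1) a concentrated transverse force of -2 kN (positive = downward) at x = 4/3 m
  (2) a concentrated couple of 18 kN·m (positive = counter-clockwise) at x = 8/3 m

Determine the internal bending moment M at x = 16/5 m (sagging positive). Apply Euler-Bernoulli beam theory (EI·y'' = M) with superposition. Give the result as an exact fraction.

M(16/5) = -208/45 kN·m

Load 1 — point force P=-2 kN at a=4/3 m (b=L-a=8/3):
  M_1 = Pa²(a+3b)(L-x)/L³ - Pa²b/L²  [x>a] = (-2)·(4/3)²·((4/3)+3·(8/3))·(4-(16/5))/4³ - (-2)·(4/3)²·(8/3)/4² = 8/45 kN·m
Load 2 — applied couple M₀=18 kN·m at a=8/3 m (b=L-a=4/3):
  M_2 = R_Ax - M_A - M₀  [x>a] with R_A=6, M_A=6 = 6·(16/5) - 6 - 18 = -24/5 kN·m
Superposition: M = Σ M_i = -208/45 kN·m ≈ -4.622222 kN·m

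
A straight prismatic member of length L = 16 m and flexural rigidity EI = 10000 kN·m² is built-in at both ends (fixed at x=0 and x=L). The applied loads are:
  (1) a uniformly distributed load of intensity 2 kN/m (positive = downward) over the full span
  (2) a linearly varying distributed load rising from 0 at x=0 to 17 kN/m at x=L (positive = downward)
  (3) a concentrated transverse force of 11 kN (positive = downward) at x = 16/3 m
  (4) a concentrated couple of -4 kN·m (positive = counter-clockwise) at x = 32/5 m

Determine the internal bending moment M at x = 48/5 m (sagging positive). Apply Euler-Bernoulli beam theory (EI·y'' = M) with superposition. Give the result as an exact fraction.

Load 1 — uniform load w=2 kN/m over full span:
  M_1 = wLx/2 - wL²/12 - wx²/2 = 2·16·(48/5)/2 - 2·16²/12 - 2·(48/5)²/2 = 1408/75 kN·m
Load 2 — triangular load w₀=17 kN/m (0→w₀ over full span):
  M_2 = 3w₀Lx/20 - w₀L²/30 - w₀x³/(6L) = 3·17·16·(48/5)/20 - 17·16²/30 - 17·(48/5)³/(6·16) = 33728/375 kN·m
Load 3 — point force P=11 kN at a=16/3 m (b=L-a=32/3):
  M_3 = Pa²(a+3b)(L-x)/L³ - Pa²b/L²  [x>a] = 11·(16/3)²·((16/3)+3·(32/3))·(16-(48/5))/16³ - 11·(16/3)²·(32/3)/16² = 704/135 kN·m
Load 4 — applied couple M₀=-4 kN·m at a=32/5 m (b=L-a=48/5):
  M_4 = R_Ax - M_A - M₀  [x>a] with R_A=-9/25, M_A=-12/25 = (-9/25)·(48/5) - (-12/25) - (-4) = 128/125 kN·m
Superposition: M = Σ M_i = 387968/3375 kN·m ≈ 114.953481 kN·m

M(48/5) = 387968/3375 kN·m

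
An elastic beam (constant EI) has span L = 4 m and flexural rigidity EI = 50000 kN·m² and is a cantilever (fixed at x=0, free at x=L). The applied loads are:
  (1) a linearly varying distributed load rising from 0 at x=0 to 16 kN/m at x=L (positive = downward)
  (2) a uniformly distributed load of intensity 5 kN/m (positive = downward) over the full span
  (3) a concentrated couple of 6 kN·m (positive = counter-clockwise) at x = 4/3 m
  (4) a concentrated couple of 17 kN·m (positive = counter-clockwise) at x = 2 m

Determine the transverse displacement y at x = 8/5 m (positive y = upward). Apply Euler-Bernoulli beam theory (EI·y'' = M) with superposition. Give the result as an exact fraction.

Load 1 — triangular load w₀=16 kN/m (0→w₀ over full span):
  y_1 = (w₀Lx³/12-w₀L²x²/6-w₀x⁵/(120L))/EI = (16·4·(8/5)³/12-16·4²·(8/5)²/6-16·(8/5)⁵/(120·4))/50000 = -257024/146484375 m
Load 2 — uniform load w=5 kN/m over full span:
  y_2 = -wx²(x²-4Lx+6L²)/(24EI) = -5·(8/5)²·((8/5)²-4·4·(8/5)+6·4²)/(24·50000) = -304/390625 m
Load 3 — applied couple M₀=6 kN·m at a=4/3 m (b=L-a=8/3):
  y_3 = M₀a(2x-a)/(2EI)  [x>a] = 6·(4/3)·(2·(8/5)-(4/3))/(2·50000) = 7/46875 m
Load 4 — applied couple M₀=17 kN·m at a=2 m (b=L-a=2):
  y_4 = M₀x²/(2EI)  [x≤a] = 17·(8/5)²/(2·50000) = 34/78125 m
Superposition: y = Σ y_i = -95133/48828125 m ≈ -0.001948 m

y(8/5) = -95133/48828125 m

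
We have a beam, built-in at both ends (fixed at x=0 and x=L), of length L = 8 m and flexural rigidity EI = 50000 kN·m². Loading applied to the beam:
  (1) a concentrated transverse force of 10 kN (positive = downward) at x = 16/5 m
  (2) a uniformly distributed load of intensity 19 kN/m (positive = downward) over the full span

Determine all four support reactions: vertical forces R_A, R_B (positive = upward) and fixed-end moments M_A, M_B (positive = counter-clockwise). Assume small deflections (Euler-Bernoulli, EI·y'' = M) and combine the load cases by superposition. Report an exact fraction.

Load 1 — point force P=10 kN at a=16/5 m (b=L-a=24/5):
  R_A = Pb²(3a+b)/L³ = 10·(24/5)²·(3·(16/5)+(24/5))/8³ = 162/25 kN
  M_A = Pab²/L² = 10·(16/5)·(24/5)²/8² = 288/25 kN·m
  R_B = Pa²(a+3b)/L³ = 10·(16/5)²·((16/5)+3·(24/5))/8³ = 88/25 kN
  M_B = -Pa²b/L² = -10·(16/5)²·(24/5)/8² = -192/25 kN·m
Load 2 — uniform load w=19 kN/m over full span:
  R_A = wL/2 = 19·8/2 = 76 kN
  M_A = wL²/12 = 19·8²/12 = 304/3 kN·m
  R_B = wL/2 = 19·8/2 = 76 kN
  M_B = -wL²/12 = -19·8²/12 = -304/3 kN·m
Superposition: R_A = 2062/25 kN, M_A = 8464/75 kN·m, R_B = 1988/25 kN, M_B = -8176/75 kN·m

R_A = 2062/25 kN, M_A = 8464/75 kN·m, R_B = 1988/25 kN, M_B = -8176/75 kN·m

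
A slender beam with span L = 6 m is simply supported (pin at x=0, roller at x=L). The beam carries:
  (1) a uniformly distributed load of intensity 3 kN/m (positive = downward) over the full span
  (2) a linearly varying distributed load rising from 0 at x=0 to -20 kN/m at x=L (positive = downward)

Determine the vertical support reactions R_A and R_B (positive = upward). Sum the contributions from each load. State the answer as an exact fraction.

R_A = -11 kN, R_B = -31 kN

Load 1 — uniform load w=3 kN/m over full span:
  R_A = wL/2 = 3·6/2 = 9 kN
  R_B = wL/2 = 3·6/2 = 9 kN
Load 2 — triangular load w₀=-20 kN/m (0→w₀ over full span):
  R_A = w₀L/6 = (-20)·6/6 = -20 kN
  R_B = w₀L/3 = (-20)·6/3 = -40 kN
Superposition: R_A = -11 kN, R_B = -31 kN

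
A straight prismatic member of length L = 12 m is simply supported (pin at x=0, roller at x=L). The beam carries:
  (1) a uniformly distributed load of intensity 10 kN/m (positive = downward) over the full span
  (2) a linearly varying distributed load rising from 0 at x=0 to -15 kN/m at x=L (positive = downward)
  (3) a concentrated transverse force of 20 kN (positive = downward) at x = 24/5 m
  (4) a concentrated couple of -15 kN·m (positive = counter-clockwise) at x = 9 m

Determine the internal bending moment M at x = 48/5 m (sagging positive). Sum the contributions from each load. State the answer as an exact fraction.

M(48/5) = 843/25 kN·m

Load 1 — uniform load w=10 kN/m over full span:
  M_1 = wx(L-x)/2 = 10·(48/5)·(12-(48/5))/2 = 576/5 kN·m
Load 2 — triangular load w₀=-15 kN/m (0→w₀ over full span):
  M_2 = w₀Lx/6 - w₀x³/(6L) = (-15)·12·(48/5)/6 - (-15)·(48/5)³/(6·12) = -2592/25 kN·m
Load 3 — point force P=20 kN at a=24/5 m (b=L-a=36/5):
  M_3 = Pa(L-x)/L  [x>a] = 20·(24/5)·(12-(48/5))/12 = 96/5 kN·m
Load 4 — applied couple M₀=-15 kN·m at a=9 m (b=L-a=3):
  M_4 = M₀x/L - M₀  [x>a] = (-15)·(48/5)/12 - (-15) = 3 kN·m
Superposition: M = Σ M_i = 843/25 kN·m ≈ 33.720000 kN·m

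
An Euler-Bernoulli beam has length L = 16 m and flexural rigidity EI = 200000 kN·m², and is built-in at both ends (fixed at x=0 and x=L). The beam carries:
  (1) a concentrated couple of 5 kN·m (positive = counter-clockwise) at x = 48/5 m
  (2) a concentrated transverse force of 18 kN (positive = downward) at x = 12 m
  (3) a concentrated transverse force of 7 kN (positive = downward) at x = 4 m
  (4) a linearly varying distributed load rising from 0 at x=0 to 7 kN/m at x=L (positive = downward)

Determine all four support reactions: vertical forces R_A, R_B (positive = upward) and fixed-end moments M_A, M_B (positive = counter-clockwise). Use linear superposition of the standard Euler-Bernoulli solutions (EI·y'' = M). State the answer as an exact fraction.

R_A = 831/32 kN, M_A = 1087/12 kN·m, R_B = 1761/32 kN, M_B = -539/4 kN·m

Load 1 — applied couple M₀=5 kN·m at a=48/5 m (b=L-a=32/5):
  R_A = 6M₀ab/L³ = 6·5·(48/5)·(32/5)/16³ = 9/20 kN
  M_A = M₀b(2a-b)/L² = 5·(32/5)·(2·(48/5)-(32/5))/16² = 8/5 kN·m
  R_B = -6M₀ab/L³ = -6·5·(48/5)·(32/5)/16³ = -9/20 kN
  M_B = M₀a(2b-a)/L² = 5·(48/5)·(2·(32/5)-(48/5))/16² = 3/5 kN·m
Load 2 — point force P=18 kN at a=12 m (b=L-a=4):
  R_A = Pb²(3a+b)/L³ = 18·4²·(3·12+4)/16³ = 45/16 kN
  M_A = Pab²/L² = 18·12·4²/16² = 27/2 kN·m
  R_B = Pa²(a+3b)/L³ = 18·12²·(12+3·4)/16³ = 243/16 kN
  M_B = -Pa²b/L² = -18·12²·4/16² = -81/2 kN·m
Load 3 — point force P=7 kN at a=4 m (b=L-a=12):
  R_A = Pb²(3a+b)/L³ = 7·12²·(3·4+12)/16³ = 189/32 kN
  M_A = Pab²/L² = 7·4·12²/16² = 63/4 kN·m
  R_B = Pa²(a+3b)/L³ = 7·4²·(4+3·12)/16³ = 35/32 kN
  M_B = -Pa²b/L² = -7·4²·12/16² = -21/4 kN·m
Load 4 — triangular load w₀=7 kN/m (0→w₀ over full span):
  R_A = 3w₀L/20 = 3·7·16/20 = 84/5 kN
  M_A = w₀L²/30 = 7·16²/30 = 896/15 kN·m
  R_B = 7w₀L/20 = 7·7·16/20 = 196/5 kN
  M_B = -w₀L²/20 = -7·16²/20 = -448/5 kN·m
Superposition: R_A = 831/32 kN, M_A = 1087/12 kN·m, R_B = 1761/32 kN, M_B = -539/4 kN·m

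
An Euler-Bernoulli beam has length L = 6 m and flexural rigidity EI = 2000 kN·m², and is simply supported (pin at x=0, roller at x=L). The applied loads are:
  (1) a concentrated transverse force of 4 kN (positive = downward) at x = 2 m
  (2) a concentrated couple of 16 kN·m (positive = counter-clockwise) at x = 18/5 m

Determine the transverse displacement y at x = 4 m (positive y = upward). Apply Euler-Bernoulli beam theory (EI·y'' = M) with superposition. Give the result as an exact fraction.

y(4) = -29/3125 m

Load 1 — point force P=4 kN at a=2 m (b=L-a=4):
  y_1 = -Pa(L-x)(2Lx-a²-x²)/(6LEI)  [x>a] = -4·2·(6-4)·(2·6·4-2²-4²)/(6·6·2000) = -7/1125 m
Load 2 — applied couple M₀=16 kN·m at a=18/5 m (b=L-a=12/5):
  y_2 = (M₀x³/(6L)-M₀(x-a)²/2+C₁x)/EI  [x>a] with C₁=M₀(3b²-L²)/(6L)=-208/25 = (16·4³/(6·6)-16·(4-(18/5))²/2+(-208/25)·4)/2000 = -86/28125 m
Superposition: y = Σ y_i = -29/3125 m ≈ -0.009280 m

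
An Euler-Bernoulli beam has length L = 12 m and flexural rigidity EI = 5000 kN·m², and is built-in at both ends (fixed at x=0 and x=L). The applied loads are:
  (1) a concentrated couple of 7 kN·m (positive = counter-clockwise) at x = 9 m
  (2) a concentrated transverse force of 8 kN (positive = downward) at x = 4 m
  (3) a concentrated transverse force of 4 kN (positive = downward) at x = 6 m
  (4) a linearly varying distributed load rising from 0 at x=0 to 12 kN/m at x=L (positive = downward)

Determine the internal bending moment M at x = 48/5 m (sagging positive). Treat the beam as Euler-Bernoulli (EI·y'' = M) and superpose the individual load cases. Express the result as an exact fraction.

Load 1 — applied couple M₀=7 kN·m at a=9 m (b=L-a=3):
  M_1 = R_Ax - M_A - M₀  [x>a] with R_A=21/32, M_A=35/16 = (21/32)·(48/5) - (35/16) - 7 = -231/80 kN·m
Load 2 — point force P=8 kN at a=4 m (b=L-a=8):
  M_2 = Pa²(a+3b)(L-x)/L³ - Pa²b/L²  [x>a] = 8·4²·(4+3·8)·(12-(48/5))/12³ - 8·4²·8/12² = -32/15 kN·m
Load 3 — point force P=4 kN at a=6 m (b=L-a=6):
  M_3 = Pa²(a+3b)(L-x)/L³ - Pa²b/L²  [x>a] = 4·6²·(6+3·6)·(12-(48/5))/12³ - 4·6²·6/12² = -6/5 kN·m
Load 4 — triangular load w₀=12 kN/m (0→w₀ over full span):
  M_4 = 3w₀Lx/20 - w₀L²/30 - w₀x³/(6L) = 3·12·12·(48/5)/20 - 12·12²/30 - 12·(48/5)³/(6·12) = 288/125 kN·m
Superposition: M = Σ M_i = -23501/6000 kN·m ≈ -3.916833 kN·m

M(48/5) = -23501/6000 kN·m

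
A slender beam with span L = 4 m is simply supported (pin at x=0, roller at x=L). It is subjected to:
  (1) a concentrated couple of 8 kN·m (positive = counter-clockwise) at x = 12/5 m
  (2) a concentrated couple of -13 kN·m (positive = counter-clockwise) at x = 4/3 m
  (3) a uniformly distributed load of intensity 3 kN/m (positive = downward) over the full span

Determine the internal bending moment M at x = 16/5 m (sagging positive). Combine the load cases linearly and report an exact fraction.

Load 1 — applied couple M₀=8 kN·m at a=12/5 m (b=L-a=8/5):
  M_1 = M₀x/L - M₀  [x>a] = 8·(16/5)/4 - 8 = -8/5 kN·m
Load 2 — applied couple M₀=-13 kN·m at a=4/3 m (b=L-a=8/3):
  M_2 = M₀x/L - M₀  [x>a] = (-13)·(16/5)/4 - (-13) = 13/5 kN·m
Load 3 — uniform load w=3 kN/m over full span:
  M_3 = wx(L-x)/2 = 3·(16/5)·(4-(16/5))/2 = 96/25 kN·m
Superposition: M = Σ M_i = 121/25 kN·m ≈ 4.840000 kN·m

M(16/5) = 121/25 kN·m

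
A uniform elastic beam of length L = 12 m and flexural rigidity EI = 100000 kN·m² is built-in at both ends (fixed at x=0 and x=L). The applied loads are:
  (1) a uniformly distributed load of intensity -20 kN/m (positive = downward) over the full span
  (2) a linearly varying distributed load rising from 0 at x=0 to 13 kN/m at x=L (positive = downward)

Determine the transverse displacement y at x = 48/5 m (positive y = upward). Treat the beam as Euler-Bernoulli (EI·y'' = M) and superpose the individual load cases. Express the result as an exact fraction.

y(48/5) = 137376/48828125 m

Load 1 — uniform load w=-20 kN/m over full span:
  y_1 = -wx²(L-x)²/(24EI) = -(-20)·(48/5)²·(12-(48/5))²/(24·100000) = 1728/390625 m
Load 2 — triangular load w₀=13 kN/m (0→w₀ over full span):
  y_2 = -w₀x²(L-x)²(x+2L)/(120LEI) = -13·(48/5)²·(12-(48/5))²·((48/5)+2·12)/(120·12·100000) = -78624/48828125 m
Superposition: y = Σ y_i = 137376/48828125 m ≈ 0.002813 m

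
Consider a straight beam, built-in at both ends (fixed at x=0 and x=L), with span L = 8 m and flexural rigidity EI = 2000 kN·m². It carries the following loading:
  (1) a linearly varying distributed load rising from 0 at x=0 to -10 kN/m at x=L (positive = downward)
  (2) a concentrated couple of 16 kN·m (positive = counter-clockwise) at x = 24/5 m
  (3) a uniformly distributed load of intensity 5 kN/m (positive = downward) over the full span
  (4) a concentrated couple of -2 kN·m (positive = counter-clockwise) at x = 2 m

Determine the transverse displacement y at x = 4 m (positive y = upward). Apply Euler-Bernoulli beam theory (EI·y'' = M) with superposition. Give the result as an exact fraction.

Load 1 — triangular load w₀=-10 kN/m (0→w₀ over full span):
  y_1 = -w₀x²(L-x)²(x+2L)/(120LEI) = -(-10)·4²·(8-4)²·(4+2·8)/(120·8·2000) = 2/75 m
Load 2 — applied couple M₀=16 kN·m at a=24/5 m (b=L-a=16/5):
  y_2 = (R_Ax³/6 - M_Ax²/2)/EI  [x≤a] with R_A=72/25, M_A=128/25 = ((72/25)·4³/6 - (128/25)·4²/2)/2000 = -16/3125 m
Load 3 — uniform load w=5 kN/m over full span:
  y_3 = -wx²(L-x)²/(24EI) = -5·4²·(8-4)²/(24·2000) = -2/75 m
Load 4 — applied couple M₀=-2 kN·m at a=2 m (b=L-a=6):
  y_4 = (R_Ax³/6 - M_Ax²/2 - M₀(x-a)²/2)/EI  [x>a] with R_A=-9/32, M_A=3/8 = ((-9/32)·4³/6 - (3/8)·4²/2 - (-2)·(4-2)²/2)/2000 = -1/1000 m
Superposition: y = Σ y_i = -153/25000 m ≈ -0.006120 m

y(4) = -153/25000 m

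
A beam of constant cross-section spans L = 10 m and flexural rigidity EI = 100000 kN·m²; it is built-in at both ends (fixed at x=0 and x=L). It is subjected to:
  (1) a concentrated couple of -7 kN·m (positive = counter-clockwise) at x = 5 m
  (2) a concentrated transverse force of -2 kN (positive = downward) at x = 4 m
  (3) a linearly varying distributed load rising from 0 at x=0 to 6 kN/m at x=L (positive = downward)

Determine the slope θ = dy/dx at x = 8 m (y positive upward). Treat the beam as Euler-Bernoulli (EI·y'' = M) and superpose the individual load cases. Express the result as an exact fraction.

θ(8) = 3071/12500000 rad

Load 1 — applied couple M₀=-7 kN·m at a=5 m (b=L-a=5):
  θ_1 = (R_Ax²/2 - M_Ax - M₀(x-a))/EI  [x>a] with R_A=-21/20, M_A=-7/4 = ((-21/20)·8²/2 - (-7/4)·8 - (-7)·(8-5))/100000 = 7/500000 rad
Load 2 — point force P=-2 kN at a=4 m (b=L-a=6):
  θ_2 = Pa²(L-x)(2bL-(3b+a)(L-x))/(2L³EI)  [x>a] = (-2)·4²·(10-8)·(2·6·10-(3·6+4)·(10-8))/(2·10³·100000) = -19/781250 rad
Load 3 — triangular load w₀=6 kN/m (0→w₀ over full span):
  θ_3 = -w₀(2x(L-x)(L-2x)(x+2L)+x²(L-x)²)/(120LEI) = -6·(2·8·(10-8)·(10-2·8)·(8+2·10)+8²·(10-8)²)/(120·10·100000) = 4/15625 rad
Superposition: θ = Σ θ_i = 3071/12500000 rad ≈ 0.000246 rad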